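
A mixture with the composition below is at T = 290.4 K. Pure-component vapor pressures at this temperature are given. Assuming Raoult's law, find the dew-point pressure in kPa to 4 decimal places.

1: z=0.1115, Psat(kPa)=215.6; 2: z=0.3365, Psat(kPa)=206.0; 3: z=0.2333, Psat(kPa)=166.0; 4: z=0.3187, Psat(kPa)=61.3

Pdew = 114.2191 kPa

At the dew point ψ → 1, so Σzᵢ/Kᵢ = 1 with Kᵢ = Pᵢˢᵃᵗ/P ⇒ 1/P = Σzᵢ/Pᵢˢᵃᵗ.
1/P = 0.1115/215.6 + 0.3365/206.0 + 0.2333/166.0 + 0.3187/61.3 = 0.0087551 ⇒ P = 114.2191 kPa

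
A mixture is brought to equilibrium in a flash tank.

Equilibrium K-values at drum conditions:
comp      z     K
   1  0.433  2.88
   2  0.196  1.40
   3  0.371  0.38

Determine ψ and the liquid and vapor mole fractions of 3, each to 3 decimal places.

ψ = 0.708, x_3 = 0.662, y_3 = 0.251

Material balance + equilibrium reduce to Σ zᵢ(Kᵢ−1)/(1+ψ(Kᵢ−1)) = 0.
Check two-phase: ΣzᵢKᵢ = 1.662 > 1 and Σzᵢ/Kᵢ = 1.267 > 1, so g(0) = 0.662 > 0 and g(1) = -0.267 < 0.
Newton–Raphson from ψ = 0.5:
  ψ = 0.500: g = 0.1516, g' = -0.728 → ψ = 0.708
Converged at ψ = 0.708.
Compositions from xᵢ = zᵢ/(1+ψ(Kᵢ−1)), yᵢ = Kᵢxᵢ:
  1: x = 0.186, y = 0.535
  2: x = 0.153, y = 0.214
  3: x = 0.662, y = 0.251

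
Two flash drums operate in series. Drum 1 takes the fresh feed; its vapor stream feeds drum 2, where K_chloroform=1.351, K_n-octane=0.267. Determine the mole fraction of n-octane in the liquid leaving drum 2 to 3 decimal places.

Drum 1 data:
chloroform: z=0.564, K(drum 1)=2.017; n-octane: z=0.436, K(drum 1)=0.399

Drum 1:
Binary case is linear: z₁(K₁−1)(1+ψ₁(K₂−1)) + z₂(K₂−1)(1+ψ₁(K₁−1)) = 0
⇒ ψ₁ = [z₁(K₁−1)+z₂(K₂−1)] / [−(K₁−1)(K₂−1)] = 0.3116/0.6112 = 0.510
Drum-1 compositions:
  chloroform: x = 0.371, y = 0.749
  n-octane: x = 0.629, y = 0.251
Drum-2 feed = drum-1 vapor: z₂ = (0.7492, 0.2508).
Drum 2:
Binary case is linear: z₁(K₁−1)(1+ψ₂(K₂−1)) + z₂(K₂−1)(1+ψ₂(K₁−1)) = 0
⇒ ψ₂ = [z₁(K₁−1)+z₂(K₂−1)] / [−(K₁−1)(K₂−1)] = 0.0791/0.2573 = 0.308
  chloroform: x = 0.676, y = 0.914
  n-octane: x = 0.324, y = 0.086

x_n-octane (drum 2) = 0.324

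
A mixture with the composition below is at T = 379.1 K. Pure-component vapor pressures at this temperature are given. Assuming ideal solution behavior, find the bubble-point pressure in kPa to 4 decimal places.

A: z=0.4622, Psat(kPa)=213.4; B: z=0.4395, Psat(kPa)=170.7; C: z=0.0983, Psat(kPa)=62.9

Pbub = 179.8392 kPa

At the bubble point ψ → 0, so ΣzᵢKᵢ = 1 with Kᵢ = Pᵢˢᵃᵗ/P ⇒ P = ΣzᵢPᵢˢᵃᵗ.
P = 0.4622·213.4 + 0.4395·170.7 + 0.0983·62.9 = 179.8392 kPa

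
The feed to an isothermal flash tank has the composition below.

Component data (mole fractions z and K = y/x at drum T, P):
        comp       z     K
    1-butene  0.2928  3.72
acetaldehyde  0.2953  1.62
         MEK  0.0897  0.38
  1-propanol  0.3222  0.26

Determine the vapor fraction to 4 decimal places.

ψ = 0.5186

Newton–Raphson from ψ = 0.66:
  ψ = 0.6600: g = -0.14533, g' = -1.1073 → ψ = 0.5288
  ψ = 0.5288: g = -0.00990, g' = -0.9812 → ψ = 0.5187
  ψ = 0.5187: g = -0.00002, g' = -0.9773 → ψ = 0.5186
Converged at ψ = 0.5186.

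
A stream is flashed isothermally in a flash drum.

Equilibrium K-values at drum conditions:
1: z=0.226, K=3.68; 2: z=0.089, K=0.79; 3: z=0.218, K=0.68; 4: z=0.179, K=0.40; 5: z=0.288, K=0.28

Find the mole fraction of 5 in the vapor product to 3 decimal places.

Newton iteration, ψ⁰ = 0.5:
  ψ = 0.500: g = -0.3225, g' = -0.829 → ψ = 0.111
  ψ = 0.111: g = 0.0350, g' = -1.243 → ψ = 0.139
  ψ = 0.139: g = 0.0013, g' = -1.151 → ψ = 0.140
Converged at ψ = 0.140.
Compositions from xᵢ = zᵢ/(1+ψ(Kᵢ−1)), yᵢ = Kᵢxᵢ:
  1: x = 0.164, y = 0.604
  2: x = 0.092, y = 0.072
  3: x = 0.228, y = 0.155
  4: x = 0.195, y = 0.078
  5: x = 0.320, y = 0.090

y_5 = 0.090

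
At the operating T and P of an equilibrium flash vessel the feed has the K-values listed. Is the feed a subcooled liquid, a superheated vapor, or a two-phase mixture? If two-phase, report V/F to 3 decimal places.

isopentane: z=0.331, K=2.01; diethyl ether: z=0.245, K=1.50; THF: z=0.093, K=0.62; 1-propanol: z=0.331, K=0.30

two-phase, V/F = 0.357

ΣzᵢKᵢ = 1.190; Σzᵢ/Kᵢ = 1.581.
Both exceed 1, so a two-phase solution exists.
Let ψ = V/F and solve Σ zᵢ(Kᵢ−1)/(1+ψ(Kᵢ−1)) = 0.
Newton–Raphson from ψ = 0.57:
  ψ = 0.570: g = -0.1231, g' = -0.644 → ψ = 0.379
  ψ = 0.379: g = -0.0118, g' = -0.539 → ψ = 0.357
Converged at ψ = 0.357.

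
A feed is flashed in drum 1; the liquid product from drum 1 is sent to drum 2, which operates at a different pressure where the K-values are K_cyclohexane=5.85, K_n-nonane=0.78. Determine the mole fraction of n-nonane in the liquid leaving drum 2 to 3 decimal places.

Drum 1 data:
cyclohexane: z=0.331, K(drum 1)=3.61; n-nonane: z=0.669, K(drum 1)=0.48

x_n-nonane (drum 2) = 0.957

Drum 1:
Rachford–Rice: g(ψ₁) = Σ zᵢ(Kᵢ−1)/(1+ψ₁(Kᵢ−1)) = 0.
Check two-phase: ΣzᵢKᵢ = 1.516 > 1 and Σzᵢ/Kᵢ = 1.485 > 1, so g(0) = 0.516 > 0 and g(1) = -0.485 < 0.
Binary case is linear: z₁(K₁−1)(1+ψ₁(K₂−1)) + z₂(K₂−1)(1+ψ₁(K₁−1)) = 0
⇒ ψ₁ = [z₁(K₁−1)+z₂(K₂−1)] / [−(K₁−1)(K₂−1)] = 0.5160/1.3572 = 0.380
Drum-1 compositions:
  cyclohexane: x = 0.166, y = 0.600
  n-nonane: x = 0.834, y = 0.400
Drum-2 feed = drum-1 liquid: z₂ = (0.1661, 0.8339).
Drum 2:
Binary case is linear: z₁(K₁−1)(1+ψ₂(K₂−1)) + z₂(K₂−1)(1+ψ₂(K₁−1)) = 0
⇒ ψ₂ = [z₁(K₁−1)+z₂(K₂−1)] / [−(K₁−1)(K₂−1)] = 0.6223/1.0670 = 0.583
  cyclohexane: x = 0.043, y = 0.254
  n-nonane: x = 0.957, y = 0.746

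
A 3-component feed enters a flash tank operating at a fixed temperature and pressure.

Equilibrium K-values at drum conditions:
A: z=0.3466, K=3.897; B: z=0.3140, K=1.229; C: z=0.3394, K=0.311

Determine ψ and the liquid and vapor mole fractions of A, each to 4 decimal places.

Iterate (Newton) starting at ψ = 0.5:
  ψ = 0.5000: g = 0.11786, g' = -0.8734 → ψ = 0.6349
  ψ = 0.6349: g = 0.00070, g' = -0.8825 → ψ = 0.6357
Converged at ψ = 0.6357.
Compositions from xᵢ = zᵢ/(1+ψ(Kᵢ−1)), yᵢ = Kᵢxᵢ:
  A: x = 0.1220, y = 0.4753
  B: x = 0.2741, y = 0.3369
  C: x = 0.6039, y = 0.1878

ψ = 0.6357, x_A = 0.1220, y_A = 0.4753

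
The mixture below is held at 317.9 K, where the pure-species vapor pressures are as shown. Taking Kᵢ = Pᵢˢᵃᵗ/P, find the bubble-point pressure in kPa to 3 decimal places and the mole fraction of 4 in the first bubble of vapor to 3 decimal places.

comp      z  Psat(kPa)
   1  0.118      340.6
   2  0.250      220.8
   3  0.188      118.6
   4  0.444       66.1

Pbub = 147.036 kPa, y_4 = 0.200

At the bubble point ψ → 0, so ΣzᵢKᵢ = 1 with Kᵢ = Pᵢˢᵃᵗ/P ⇒ P = ΣzᵢPᵢˢᵃᵗ.
P = 0.118·340.6 + 0.250·220.8 + 0.188·118.6 + 0.444·66.1 = 147.036 kPa
yᵢ = zᵢPᵢˢᵃᵗ/P ⇒ y_4 = 0.444·66.1/147.036 = 0.200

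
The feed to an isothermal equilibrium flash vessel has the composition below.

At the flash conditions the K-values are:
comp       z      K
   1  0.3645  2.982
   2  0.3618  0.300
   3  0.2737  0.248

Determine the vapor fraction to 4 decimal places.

Newton iteration, ψ⁰ = 0.36:
  ψ = 0.3600: g = -0.19920, g' = -1.0955 → ψ = 0.1782
  ψ = 0.1782: g = 0.00688, g' = -1.2198 → ψ = 0.1838
Converged at ψ = 0.1838.

ψ = 0.1838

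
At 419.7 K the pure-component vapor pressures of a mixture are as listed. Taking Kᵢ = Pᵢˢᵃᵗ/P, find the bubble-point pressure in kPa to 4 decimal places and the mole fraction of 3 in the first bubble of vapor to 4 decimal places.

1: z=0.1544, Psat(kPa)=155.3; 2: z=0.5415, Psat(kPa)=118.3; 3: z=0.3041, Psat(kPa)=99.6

At the bubble point ψ → 0, so ΣzᵢKᵢ = 1 with Kᵢ = Pᵢˢᵃᵗ/P ⇒ P = ΣzᵢPᵢˢᵃᵗ.
P = 0.1544·155.3 + 0.5415·118.3 + 0.3041·99.6 = 118.3261 kPa
yᵢ = zᵢPᵢˢᵃᵗ/P ⇒ y_3 = 0.3041·99.6/118.3261 = 0.2560

Pbub = 118.3261 kPa, y_3 = 0.2560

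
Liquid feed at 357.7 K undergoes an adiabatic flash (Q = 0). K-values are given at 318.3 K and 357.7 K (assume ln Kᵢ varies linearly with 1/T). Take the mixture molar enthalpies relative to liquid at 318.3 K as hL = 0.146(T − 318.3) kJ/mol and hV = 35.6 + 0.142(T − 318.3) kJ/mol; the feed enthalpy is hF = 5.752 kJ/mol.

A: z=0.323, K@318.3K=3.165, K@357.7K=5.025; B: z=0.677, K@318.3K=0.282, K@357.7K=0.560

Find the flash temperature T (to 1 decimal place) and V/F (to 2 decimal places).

T = 320.1 K, V/F = 0.15

Adiabatic flash: solve Rachford–Rice at each trial T, then check hF = ψ·hV(T) + (1−ψ)·hL(T).
  T = 318.3 K: K = (3.165, 0.282), RR gives ψ = 0.137, H_out = 4.883 kJ/mol
  T = 357.7 K: K = (5.025, 0.560), RR gives ψ = 0.566, H_out = 25.809 kJ/mol
  T = 338.0 K: K = (4.042, 0.405), RR gives ψ = 0.321, H_out = 14.268 kJ/mol
  T = 328.1 K: K = (3.588, 0.340), RR gives ψ = 0.228, H_out = 9.521 kJ/mol
  T = 323.2 K: K = (3.373, 0.310), RR gives ψ = 0.183, H_out = 7.218 kJ/mol
  T = 320.8 K: K = (3.270, 0.296), RR gives ψ = 0.161, H_out = 6.081 kJ/mol
  T = 319.6 K: K = (3.219, 0.289), RR gives ψ = 0.149, H_out = 5.508 kJ/mol
Linear interpolation between T = 319.6 (H_out = 5.508) and T = 320.8 (H_out = 6.081) on hF = 5.752 gives T ≈ 320.1 K, at which ψ = 0.15.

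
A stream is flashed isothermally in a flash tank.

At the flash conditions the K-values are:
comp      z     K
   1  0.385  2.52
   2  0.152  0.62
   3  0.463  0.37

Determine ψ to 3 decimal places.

ψ = 0.269

Rachford–Rice: g(ψ) = Σ zᵢ(Kᵢ−1)/(1+ψ(Kᵢ−1)) = 0.
g(0) = ΣzᵢKᵢ − 1 = 0.236 and g(1) = 1 − Σzᵢ/Kᵢ = -0.649, so a root lies in (0, 1).
Newton iteration, ψ⁰ = 0.5:
  ψ = 0.500: g = -0.1646, g' = -0.712 → ψ = 0.269
Converged at ψ = 0.269.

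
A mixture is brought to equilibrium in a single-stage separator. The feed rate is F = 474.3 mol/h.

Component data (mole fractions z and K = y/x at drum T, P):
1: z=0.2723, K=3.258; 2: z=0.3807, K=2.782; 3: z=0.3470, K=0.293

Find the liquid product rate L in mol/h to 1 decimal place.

Material balance + equilibrium reduce to Σ zᵢ(Kᵢ−1)/(1+ψ(Kᵢ−1)) = 0.
Check two-phase: ΣzᵢKᵢ = 2.0479 > 1 and Σzᵢ/Kᵢ = 1.4047 > 1, so g(0) = 1.0479 > 0 and g(1) = -0.4047 < 0.
Newton iteration, ψ⁰ = 0.48:
  ψ = 0.4800: g = 0.28935, g' = -1.0683 → ψ = 0.7509
  ψ = 0.7509: g = -0.00465, g' = -1.2003 → ψ = 0.7470
Converged at ψ = 0.7470.
Then V = ψ·F = 0.7470·474.3 = 354.3 mol/h and L = F − V = 120.0 mol/h.

L = 120.0 mol/h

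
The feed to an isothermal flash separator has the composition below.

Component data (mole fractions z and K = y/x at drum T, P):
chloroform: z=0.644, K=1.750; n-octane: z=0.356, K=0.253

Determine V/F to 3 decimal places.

V/F = 0.387

Material balance + equilibrium reduce to Σ zᵢ(Kᵢ−1)/(1+V/F(Kᵢ−1)) = 0.
Check two-phase: ΣzᵢKᵢ = 1.217 > 1 and Σzᵢ/Kᵢ = 1.775 > 1, so g(0) = 0.217 > 0 and g(1) = -0.775 < 0.
Binary case is linear: z₁(K₁−1)(1+V/F(K₂−1)) + z₂(K₂−1)(1+V/F(K₁−1)) = 0
⇒ V/F = [z₁(K₁−1)+z₂(K₂−1)] / [−(K₁−1)(K₂−1)] = 0.2171/0.5603 = 0.387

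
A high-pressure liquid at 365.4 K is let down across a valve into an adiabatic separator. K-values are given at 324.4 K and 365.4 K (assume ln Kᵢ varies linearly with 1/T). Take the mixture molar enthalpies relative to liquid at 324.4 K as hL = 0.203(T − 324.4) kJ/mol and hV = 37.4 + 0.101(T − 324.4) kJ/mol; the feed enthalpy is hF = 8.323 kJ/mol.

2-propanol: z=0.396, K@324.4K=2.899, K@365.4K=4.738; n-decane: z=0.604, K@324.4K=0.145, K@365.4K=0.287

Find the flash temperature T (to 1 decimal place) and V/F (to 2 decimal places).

T = 330.6 K, V/F = 0.19

Adiabatic flash: solve Rachford–Rice at each trial T, then check hF = ψ·hV(T) + (1−ψ)·hL(T).
  T = 324.4 K: K = (2.899, 0.145), RR gives ψ = 0.145, H_out = 5.427 kJ/mol
  T = 365.4 K: K = (4.738, 0.287), RR gives ψ = 0.394, H_out = 21.405 kJ/mol
  T = 344.9 K: K = (3.761, 0.208), RR gives ψ = 0.281, H_out = 14.095 kJ/mol
  T = 334.6 K: K = (3.313, 0.175), RR gives ψ = 0.219, H_out = 10.019 kJ/mol
  T = 329.5 K: K = (3.102, 0.159), RR gives ψ = 0.184, H_out = 7.811 kJ/mol
  T = 332.1 K: K = (3.209, 0.167), RR gives ψ = 0.202, H_out = 8.956 kJ/mol
  T = 330.8 K: K = (3.155, 0.163), RR gives ψ = 0.193, H_out = 8.389 kJ/mol
  T = 330.1 K: K = (3.127, 0.161), RR gives ψ = 0.188, H_out = 8.079 kJ/mol
  T = 330.5 K: K = (3.143, 0.162), RR gives ψ = 0.191, H_out = 8.257 kJ/mol
  T = 330.6 K: K = (3.147, 0.163), RR gives ψ = 0.192, H_out = 8.301 kJ/mol
  T = 330.7 K: K = (3.151, 0.163), RR gives ψ = 0.192, H_out = 8.345 kJ/mol
Linear interpolation between T = 330.6 (H_out = 8.301) and T = 330.7 (H_out = 8.345) on hF = 8.323 gives T ≈ 330.6 K, at which ψ = 0.19.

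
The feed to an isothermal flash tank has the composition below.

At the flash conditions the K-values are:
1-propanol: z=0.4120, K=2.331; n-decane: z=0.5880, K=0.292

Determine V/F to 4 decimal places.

Rachford–Rice: g(V/F) = Σ zᵢ(Kᵢ−1)/(1+V/F(Kᵢ−1)) = 0.
Check two-phase: ΣzᵢKᵢ = 1.1321 > 1 and Σzᵢ/Kᵢ = 2.1904 > 1, so g(0) = 0.1321 > 0 and g(1) = -1.1904 < 0.
Binary case is linear: z₁(K₁−1)(1+V/F(K₂−1)) + z₂(K₂−1)(1+V/F(K₁−1)) = 0
⇒ V/F = [z₁(K₁−1)+z₂(K₂−1)] / [−(K₁−1)(K₂−1)] = 0.13207/0.94235 = 0.1401

V/F = 0.1401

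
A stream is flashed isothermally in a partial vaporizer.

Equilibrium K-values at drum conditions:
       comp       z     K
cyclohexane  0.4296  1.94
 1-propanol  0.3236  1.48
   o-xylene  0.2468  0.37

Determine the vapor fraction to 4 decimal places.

Let ψ = V/F and solve Σ zᵢ(Kᵢ−1)/(1+ψ(Kᵢ−1)) = 0.
Check two-phase: ΣzᵢKᵢ = 1.4037 > 1 and Σzᵢ/Kᵢ = 1.1071 > 1, so g(0) = 0.4037 > 0 and g(1) = -0.1071 < 0.
Iterate (Newton) starting at ψ = 0.5:
  ψ = 0.5000: g = 0.17299, g' = -0.4329 → ψ = 0.8996
  ψ = 0.8996: g = -0.03159, g' = -0.6697 → ψ = 0.8524
  ψ = 0.8524: g = -0.00142, g' = -0.6115 → ψ = 0.8501
Converged at ψ = 0.8501.

ψ = 0.8501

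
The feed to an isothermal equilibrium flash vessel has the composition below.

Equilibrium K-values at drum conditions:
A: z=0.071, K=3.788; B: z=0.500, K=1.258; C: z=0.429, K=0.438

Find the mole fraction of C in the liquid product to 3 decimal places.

Rachford–Rice: g(V/F) = Σ zᵢ(Kᵢ−1)/(1+V/F(Kᵢ−1)) = 0.
g(0) = ΣzᵢKᵢ − 1 = 0.086 and g(1) = 1 − Σzᵢ/Kᵢ = -0.396, so a root lies in (0, 1).
Iterate (Newton) starting at V/F = 0.53:
  V/F = 0.530: g = -0.1500, g' = -0.390 → V/F = 0.146
  V/F = 0.146: g = 0.0024, g' = -0.471 → V/F = 0.151
Converged at V/F = 0.151.
Compositions from xᵢ = zᵢ/(1+V/F(Kᵢ−1)), yᵢ = Kᵢxᵢ:
  A: x = 0.050, y = 0.189
  B: x = 0.481, y = 0.605
  C: x = 0.469, y = 0.205

x_C = 0.469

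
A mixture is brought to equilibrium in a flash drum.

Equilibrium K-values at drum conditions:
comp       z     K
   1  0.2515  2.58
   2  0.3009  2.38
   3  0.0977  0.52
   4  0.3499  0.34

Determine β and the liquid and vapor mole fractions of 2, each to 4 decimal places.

β = 0.5785, x_2 = 0.1673, y_2 = 0.3982

Material balance + equilibrium reduce to Σ zᵢ(Kᵢ−1)/(1+β(Kᵢ−1)) = 0.
Check two-phase: ΣzᵢKᵢ = 1.5348 > 1 and Σzᵢ/Kᵢ = 1.4409 > 1, so g(0) = 0.5348 > 0 and g(1) = -0.4409 < 0.
Newton–Raphson from β = 0.68:
  β = 0.6800: g = -0.08281, g' = -0.8497 → β = 0.5825
  β = 0.5825: g = -0.00317, g' = -0.7920 → β = 0.5785
Converged at β = 0.5785.
Compositions from xᵢ = zᵢ/(1+β(Kᵢ−1)), yᵢ = Kᵢxᵢ:
  1: x = 0.1314, y = 0.3390
  2: x = 0.1673, y = 0.3982
  3: x = 0.1353, y = 0.0703
  4: x = 0.5660, y = 0.1924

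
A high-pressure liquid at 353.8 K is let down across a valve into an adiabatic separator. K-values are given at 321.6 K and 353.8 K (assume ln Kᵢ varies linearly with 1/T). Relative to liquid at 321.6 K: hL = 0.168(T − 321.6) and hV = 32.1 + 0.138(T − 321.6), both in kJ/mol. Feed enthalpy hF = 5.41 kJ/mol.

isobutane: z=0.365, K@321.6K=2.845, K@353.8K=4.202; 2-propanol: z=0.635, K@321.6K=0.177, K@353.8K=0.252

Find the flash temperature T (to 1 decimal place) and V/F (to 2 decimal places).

T = 327.0 K, V/F = 0.14

Adiabatic flash: solve Rachford–Rice at each trial T, then check hF = ψ·hV(T) + (1−ψ)·hL(T).
  T = 321.6 K: K = (2.845, 0.177), RR gives ψ = 0.099, H_out = 3.188 kJ/mol
  T = 353.8 K: K = (4.202, 0.252), RR gives ψ = 0.290, H_out = 14.428 kJ/mol
  T = 337.7 K: K = (3.490, 0.213), RR gives ψ = 0.209, H_out = 9.305 kJ/mol
  T = 329.6 K: K = (3.157, 0.194), RR gives ψ = 0.159, H_out = 6.401 kJ/mol
  T = 325.6 K: K = (2.999, 0.186), RR gives ψ = 0.131, H_out = 4.846 kJ/mol
  T = 327.6 K: K = (3.077, 0.190), RR gives ψ = 0.145, H_out = 5.635 kJ/mol
Linear interpolation between T = 325.6 (H_out = 4.846) and T = 327.6 (H_out = 5.635) on hF = 5.41 gives T ≈ 327.0 K, at which ψ = 0.14.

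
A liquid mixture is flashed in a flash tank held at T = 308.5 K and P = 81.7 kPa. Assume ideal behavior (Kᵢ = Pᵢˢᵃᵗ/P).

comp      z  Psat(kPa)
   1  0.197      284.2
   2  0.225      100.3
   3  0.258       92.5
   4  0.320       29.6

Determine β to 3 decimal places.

β = 0.493

Raoult's law: Kᵢ = Pᵢˢᵃᵗ/P = Pᵢˢᵃᵗ/81.7.
  K_1 = 284.2/81.7 = 3.47858, K_2 = 100.3/81.7 = 1.22766, K_3 = 92.5/81.7 = 1.13219, K_4 = 29.6/81.7 = 0.36230
Rachford–Rice: g(β) = Σ zᵢ(Kᵢ−1)/(1+β(Kᵢ−1)) = 0.
Check two-phase: ΣzᵢKᵢ = 1.370 > 1 and Σzᵢ/Kᵢ = 1.351 > 1, so g(0) = 0.370 > 0 and g(1) = -0.351 < 0.
Newton–Raphson from β = 0.6:
  β = 0.600: g = -0.0575, g' = -0.550 → β = 0.495
  β = 0.495: g = -0.0011, g' = -0.535 → β = 0.493
Converged at β = 0.493.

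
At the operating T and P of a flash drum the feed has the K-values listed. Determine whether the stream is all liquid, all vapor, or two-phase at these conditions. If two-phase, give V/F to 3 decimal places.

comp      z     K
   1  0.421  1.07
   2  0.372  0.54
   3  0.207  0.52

all liquid

ΣzᵢKᵢ = 0.759; Σzᵢ/Kᵢ = 1.480.
Since ΣzᵢKᵢ < 1 the mixture is below its bubble point — single liquid phase.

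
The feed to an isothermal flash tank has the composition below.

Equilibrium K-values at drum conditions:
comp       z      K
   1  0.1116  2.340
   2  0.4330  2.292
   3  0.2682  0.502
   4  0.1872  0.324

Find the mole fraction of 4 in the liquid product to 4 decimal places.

Newton–Raphson from ψ = 0.62:
  ψ = 0.6200: g = -0.01878, g' = -0.6753 → ψ = 0.5922
  ψ = 0.5922: g = -0.00014, g' = -0.6660 → ψ = 0.5920
Converged at ψ = 0.5920.
Compositions from xᵢ = zᵢ/(1+ψ(Kᵢ−1)), yᵢ = Kᵢxᵢ:
  1: x = 0.0622, y = 0.1456
  2: x = 0.2453, y = 0.5623
  3: x = 0.3803, y = 0.1909
  4: x = 0.3121, y = 0.1011

x_4 = 0.3121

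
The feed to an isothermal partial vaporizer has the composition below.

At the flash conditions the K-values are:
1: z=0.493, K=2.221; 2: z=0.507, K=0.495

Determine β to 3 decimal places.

Rachford–Rice: g(β) = Σ zᵢ(Kᵢ−1)/(1+β(Kᵢ−1)) = 0.
Check two-phase: ΣzᵢKᵢ = 1.346 > 1 and Σzᵢ/Kᵢ = 1.246 > 1, so g(0) = 0.346 > 0 and g(1) = -0.246 < 0.
Binary case is linear: z₁(K₁−1)(1+β(K₂−1)) + z₂(K₂−1)(1+β(K₁−1)) = 0
⇒ β = [z₁(K₁−1)+z₂(K₂−1)] / [−(K₁−1)(K₂−1)] = 0.3459/0.6166 = 0.561

β = 0.561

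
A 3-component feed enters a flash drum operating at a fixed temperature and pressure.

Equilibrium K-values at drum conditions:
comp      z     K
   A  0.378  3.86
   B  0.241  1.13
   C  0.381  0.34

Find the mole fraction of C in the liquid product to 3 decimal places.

x_C = 0.639

Material balance + equilibrium reduce to Σ zᵢ(Kᵢ−1)/(1+V/F(Kᵢ−1)) = 0.
g(0) = ΣzᵢKᵢ − 1 = 0.861 and g(1) = 1 − Σzᵢ/Kᵢ = -0.432, so a root lies in (0, 1).
Newton–Raphson from V/F = 0.5:
  V/F = 0.500: g = 0.0990, g' = -0.897 → V/F = 0.610
  V/F = 0.610: g = 0.0017, g' = -0.879 → V/F = 0.612
Converged at V/F = 0.612.
Compositions from xᵢ = zᵢ/(1+V/F(Kᵢ−1)), yᵢ = Kᵢxᵢ:
  A: x = 0.137, y = 0.530
  B: x = 0.223, y = 0.252
  C: x = 0.639, y = 0.217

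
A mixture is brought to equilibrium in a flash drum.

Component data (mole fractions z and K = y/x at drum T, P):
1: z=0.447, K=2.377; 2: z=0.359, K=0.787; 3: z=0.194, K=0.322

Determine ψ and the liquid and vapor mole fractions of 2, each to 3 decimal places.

ψ = 0.652, x_2 = 0.417, y_2 = 0.328

Newton–Raphson from ψ = 0.54:
  ψ = 0.540: g = 0.0591, g' = -0.522 → ψ = 0.653
  ψ = 0.653: g = -0.0009, g' = -0.544 → ψ = 0.652
Converged at ψ = 0.652.
Compositions from xᵢ = zᵢ/(1+ψ(Kᵢ−1)), yᵢ = Kᵢxᵢ:
  1: x = 0.236, y = 0.560
  2: x = 0.417, y = 0.328
  3: x = 0.348, y = 0.112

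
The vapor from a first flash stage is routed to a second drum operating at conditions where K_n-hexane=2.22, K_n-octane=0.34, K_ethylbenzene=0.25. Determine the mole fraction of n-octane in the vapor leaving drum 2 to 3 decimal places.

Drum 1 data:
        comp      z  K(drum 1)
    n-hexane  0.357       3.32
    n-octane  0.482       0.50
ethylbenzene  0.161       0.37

Drum 1:
Material balance + equilibrium reduce to Σ zᵢ(Kᵢ−1)/(1+ψ₁(Kᵢ−1)) = 0.
Check two-phase: ΣzᵢKᵢ = 1.486 > 1 and Σzᵢ/Kᵢ = 1.507 > 1, so g(0) = 0.486 > 0 and g(1) = -0.507 < 0.
Newton–Raphson from ψ₁ = 0.5:
  ψ₁ = 0.500: g = -0.0860, g' = -0.762 → ψ₁ = 0.387
  ψ₁ = 0.387: g = 0.0033, g' = -0.830 → ψ₁ = 0.391
Converged at ψ₁ = 0.391.
Drum-1 compositions:
  n-hexane: x = 0.187, y = 0.621
  n-octane: x = 0.599, y = 0.300
  ethylbenzene: x = 0.214, y = 0.079
Drum-2 feed = drum-1 vapor: z₂ = (0.6214, 0.2996, 0.0791).
Drum 2:
Let ψ₂ = V/F and solve Σ zᵢ(Kᵢ−1)/(1+ψ₂(Kᵢ−1)) = 0.
Check two-phase: ΣzᵢKᵢ = 1.501 > 1 and Σzᵢ/Kᵢ = 1.477 > 1, so g(0) = 0.501 > 0 and g(1) = -0.477 < 0.
Iterate (Newton) starting at ψ₂ = 0.57:
  ψ₂ = 0.570: g = 0.0266, g' = -0.793 → ψ₂ = 0.604
  ψ₂ = 0.604: g = -0.0004, g' = -0.816 → ψ₂ = 0.603
Converged at ψ₂ = 0.603.
  n-hexane: x = 0.358, y = 0.795
  n-octane: x = 0.498, y = 0.169
  ethylbenzene: x = 0.144, y = 0.036

y_n-octane (drum 2) = 0.169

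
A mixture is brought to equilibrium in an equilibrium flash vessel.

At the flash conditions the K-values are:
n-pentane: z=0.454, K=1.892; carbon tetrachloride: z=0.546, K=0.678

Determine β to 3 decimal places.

Newton iteration, β⁰ = 0.37:
  β = 0.370: g = 0.1049, g' = -0.277 → β = 0.748
  β = 0.748: g = 0.0112, g' = -0.228 → β = 0.798
Converged at β = 0.798.

β = 0.798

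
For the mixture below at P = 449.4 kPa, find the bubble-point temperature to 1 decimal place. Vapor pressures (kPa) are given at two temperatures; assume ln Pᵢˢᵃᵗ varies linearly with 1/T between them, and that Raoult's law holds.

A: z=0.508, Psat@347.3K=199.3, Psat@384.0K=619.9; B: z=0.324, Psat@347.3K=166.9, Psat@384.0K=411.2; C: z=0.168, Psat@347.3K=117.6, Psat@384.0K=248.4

T = 380.7 K

Bubble-point temperature: ΣzᵢPᵢˢᵃᵗ(T) = P. Interpolate ln Pᵢˢᵃᵗ = aᵢ + bᵢ/T.
  T = 347.3 K: ΣzᵢPᵢˢᵃᵗ = 175.08 kPa
  T = 384.0 K: ΣzᵢPᵢˢᵃᵗ = 489.87 kPa
  T = 365.6 K: ΣzᵢPᵢˢᵃᵗ = 299.37 kPa
  T = 374.8 K: ΣzᵢPᵢˢᵃᵗ = 385.07 kPa
  T = 379.4 K: ΣzᵢPᵢˢᵃᵗ = 434.90 kPa
  T = 381.7 K: ΣzᵢPᵢˢᵃᵗ = 461.72 kPa
  T = 380.5 K: ΣzᵢPᵢˢᵃᵗ = 447.56 kPa
Interpolating between 380.5 K and 381.7 K gives T ≈ 380.7 K.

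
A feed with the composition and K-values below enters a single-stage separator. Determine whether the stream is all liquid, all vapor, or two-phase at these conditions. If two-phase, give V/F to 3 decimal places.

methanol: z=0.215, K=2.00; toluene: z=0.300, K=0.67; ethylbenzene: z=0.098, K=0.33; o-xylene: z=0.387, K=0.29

ΣzᵢKᵢ = 0.776; Σzᵢ/Kᵢ = 2.187.
Since ΣzᵢKᵢ < 1 the mixture is below its bubble point — single liquid phase.

all liquid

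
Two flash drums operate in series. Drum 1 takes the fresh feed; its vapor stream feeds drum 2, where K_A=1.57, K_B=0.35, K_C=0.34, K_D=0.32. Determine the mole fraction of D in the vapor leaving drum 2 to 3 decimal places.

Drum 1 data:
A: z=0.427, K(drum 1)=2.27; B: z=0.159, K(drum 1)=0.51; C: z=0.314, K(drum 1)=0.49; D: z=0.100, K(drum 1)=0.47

Drum 1:
Material balance + equilibrium reduce to Σ zᵢ(Kᵢ−1)/(1+ψ₁(Kᵢ−1)) = 0.
Feasibility: ΣzᵢKᵢ = 1.251, Σzᵢ/Kᵢ = 1.353 — both > 1, two phases present.
Newton iteration, ψ₁⁰ = 0.5:
  ψ₁ = 0.500: g = -0.0586, g' = -0.524 → ψ₁ = 0.388
  ψ₁ = 0.388: g = 0.0006, g' = -0.539 → ψ₁ = 0.389
Converged at ψ₁ = 0.389.
Drum-1 compositions:
  A: x = 0.286, y = 0.649
  B: x = 0.196, y = 0.100
  C: x = 0.392, y = 0.192
  D: x = 0.126, y = 0.059
Drum-2 feed = drum-1 vapor: z₂ = (0.6486, 0.1002, 0.1920, 0.0592).
Drum 2:
Rachford–Rice: g(ψ₂) = Σ zᵢ(Kᵢ−1)/(1+ψ₂(Kᵢ−1)) = 0.
Check two-phase: ΣzᵢKᵢ = 1.138 > 1 and Σzᵢ/Kᵢ = 1.449 > 1, so g(0) = 0.138 > 0 and g(1) = -0.449 < 0.
Newton–Raphson from ψ₂ = 0.5:
  ψ₂ = 0.500: g = -0.0589, g' = -0.470 → ψ₂ = 0.375
  ψ₂ = 0.375: g = -0.0038, g' = -0.414 → ψ₂ = 0.365
Converged at ψ₂ = 0.365.
  A: x = 0.537, y = 0.843
  B: x = 0.131, y = 0.046
  C: x = 0.253, y = 0.086
  D: x = 0.079, y = 0.025

y_D (drum 2) = 0.025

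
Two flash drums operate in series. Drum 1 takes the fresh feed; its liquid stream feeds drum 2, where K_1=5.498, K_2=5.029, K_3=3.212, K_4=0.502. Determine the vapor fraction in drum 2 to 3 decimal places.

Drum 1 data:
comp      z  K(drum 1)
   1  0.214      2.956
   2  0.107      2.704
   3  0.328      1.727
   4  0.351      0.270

V/F (drum 2) = 0.550

Drum 1:
Material balance + equilibrium reduce to Σ zᵢ(Kᵢ−1)/(1+ψ₁(Kᵢ−1)) = 0.
Feasibility: ΣzᵢKᵢ = 1.583, Σzᵢ/Kᵢ = 1.602 — both > 1, two phases present.
Iterate (Newton) starting at ψ₁ = 0.55:
  ψ₁ = 0.550: g = 0.0380, g' = -0.883 → ψ₁ = 0.593
  ψ₁ = 0.593: g = -0.0007, g' = -0.919 → ψ₁ = 0.592
Converged at ψ₁ = 0.592.
Drum-1 compositions:
  1: x = 0.099, y = 0.293
  2: x = 0.053, y = 0.144
  3: x = 0.229, y = 0.396
  4: x = 0.618, y = 0.167
Drum-2 feed = drum-1 liquid: z₂ = (0.0991, 0.0533, 0.2293, 0.6183).
Drum 2:
Material balance + equilibrium reduce to Σ zᵢ(Kᵢ−1)/(1+ψ₂(Kᵢ−1)) = 0.
Feasibility: ΣzᵢKᵢ = 1.860, Σzᵢ/Kᵢ = 1.332 — both > 1, two phases present.
Newton iteration, ψ₂⁰ = 0.35:
  ψ₂ = 0.350: g = 0.1752, g' = -1.033 → ψ₂ = 0.520
  ψ₂ = 0.520: g = 0.0235, g' = -0.792 → ψ₂ = 0.549
  ψ₂ = 0.549: g = 0.0004, g' = -0.769 → ψ₂ = 0.550
Converged at ψ₂ = 0.550.
  1: x = 0.029, y = 0.157
  2: x = 0.017, y = 0.083
  3: x = 0.103, y = 0.332
  4: x = 0.851, y = 0.427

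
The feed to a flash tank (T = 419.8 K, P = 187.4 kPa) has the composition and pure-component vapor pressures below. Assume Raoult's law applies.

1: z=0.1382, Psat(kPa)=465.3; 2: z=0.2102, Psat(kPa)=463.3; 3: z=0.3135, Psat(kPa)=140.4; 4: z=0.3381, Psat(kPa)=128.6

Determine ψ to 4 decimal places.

ψ = 0.7834

Raoult's law: Kᵢ = Pᵢˢᵃᵗ/P = Pᵢˢᵃᵗ/187.4.
  K_1 = 465.3/187.4 = 2.482924, K_2 = 463.3/187.4 = 2.472252, K_3 = 140.4/187.4 = 0.749200, K_4 = 128.6/187.4 = 0.686233
Newton iteration, ψ⁰ = 0.5:
  ψ = 0.5000: g = 0.08021, g' = -0.3240 → ψ = 0.7476
  ψ = 0.7476: g = 0.00915, g' = -0.2583 → ψ = 0.7830
  ψ = 0.7830: g = 0.00011, g' = -0.2524 → ψ = 0.7834
Converged at ψ = 0.7834.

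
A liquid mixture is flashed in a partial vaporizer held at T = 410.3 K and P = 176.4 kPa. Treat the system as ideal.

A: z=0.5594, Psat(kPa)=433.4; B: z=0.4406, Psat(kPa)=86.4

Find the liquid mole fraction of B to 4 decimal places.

Raoult's law: Kᵢ = Pᵢˢᵃᵗ/P = Pᵢˢᵃᵗ/176.4.
  K_A = 433.4/176.4 = 2.456916, K_B = 86.4/176.4 = 0.489796
Binary case is linear: z₁(K₁−1)(1+V/F(K₂−1)) + z₂(K₂−1)(1+V/F(K₁−1)) = 0
⇒ V/F = [z₁(K₁−1)+z₂(K₂−1)] / [−(K₁−1)(K₂−1)] = 0.59020/0.74332 = 0.7940
Compositions from xᵢ = zᵢ/(1+V/F(Kᵢ−1)), yᵢ = Kᵢxᵢ:
  A: x = 0.2594, y = 0.6372
  B: x = 0.7406, y = 0.3628

x_B = 0.7406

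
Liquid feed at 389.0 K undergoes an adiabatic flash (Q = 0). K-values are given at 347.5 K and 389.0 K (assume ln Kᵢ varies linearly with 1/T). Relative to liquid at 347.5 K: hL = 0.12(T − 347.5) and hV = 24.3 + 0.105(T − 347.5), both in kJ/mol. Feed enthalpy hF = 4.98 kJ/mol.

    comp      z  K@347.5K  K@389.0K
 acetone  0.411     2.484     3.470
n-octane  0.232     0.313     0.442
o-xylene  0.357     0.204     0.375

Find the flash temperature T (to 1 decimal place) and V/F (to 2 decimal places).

T = 351.9 K, V/F = 0.18

Adiabatic flash: solve Rachford–Rice at each trial T, then check hF = ψ·hV(T) + (1−ψ)·hL(T).
  T = 347.5 K: K = (2.484, 0.313, 0.204), RR gives ψ = 0.149, H_out = 3.609 kJ/mol
  T = 389.0 K: K = (3.470, 0.442, 0.375), RR gives ψ = 0.447, H_out = 15.573 kJ/mol
  T = 368.2 K: K = (2.962, 0.375, 0.281), RR gives ψ = 0.302, H_out = 9.730 kJ/mol
  T = 357.9 K: K = (2.721, 0.344, 0.241), RR gives ψ = 0.229, H_out = 6.779 kJ/mol
  T = 352.7 K: K = (2.601, 0.328, 0.222), RR gives ψ = 0.190, H_out = 5.227 kJ/mol
  T = 350.1 K: K = (2.542, 0.321, 0.213), RR gives ψ = 0.170, H_out = 4.428 kJ/mol
  T = 351.4 K: K = (2.572, 0.324, 0.217), RR gives ψ = 0.180, H_out = 4.830 kJ/mol
Linear interpolation between T = 351.4 (H_out = 4.830) and T = 352.7 (H_out = 5.227) on hF = 4.98 gives T ≈ 351.9 K, at which ψ = 0.18.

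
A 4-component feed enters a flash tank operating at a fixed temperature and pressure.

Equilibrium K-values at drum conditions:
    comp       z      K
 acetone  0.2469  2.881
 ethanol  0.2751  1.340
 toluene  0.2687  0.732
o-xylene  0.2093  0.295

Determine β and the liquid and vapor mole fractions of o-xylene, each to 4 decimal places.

β = 0.5155, x_o-xylene = 0.3288, y_o-xylene = 0.0970

Material balance + equilibrium reduce to Σ zᵢ(Kᵢ−1)/(1+β(Kᵢ−1)) = 0.
Feasibility: ΣzᵢKᵢ = 1.3384, Σzᵢ/Kᵢ = 1.3676 — both > 1, two phases present.
Newton iteration, β⁰ = 0.5:
  β = 0.5000: g = 0.00823, g' = -0.5291 → β = 0.5156
  β = 0.5156: g = -0.00001, g' = -0.5309 → β = 0.5155
Converged at β = 0.5155.
Compositions from xᵢ = zᵢ/(1+β(Kᵢ−1)), yᵢ = Kᵢxᵢ:
  acetone: x = 0.1253, y = 0.3611
  ethanol: x = 0.2341, y = 0.3137
  toluene: x = 0.3118, y = 0.2282
  o-xylene: x = 0.3288, y = 0.0970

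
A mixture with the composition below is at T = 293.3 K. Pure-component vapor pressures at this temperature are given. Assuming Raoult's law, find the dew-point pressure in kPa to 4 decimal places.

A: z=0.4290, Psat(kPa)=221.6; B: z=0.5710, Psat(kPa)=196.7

At the dew point ψ → 1, so Σzᵢ/Kᵢ = 1 with Kᵢ = Pᵢˢᵃᵗ/P ⇒ 1/P = Σzᵢ/Pᵢˢᵃᵗ.
1/P = 0.4290/221.6 + 0.5710/196.7 = 0.0048388 ⇒ P = 206.6620 kPa

Pdew = 206.6620 kPa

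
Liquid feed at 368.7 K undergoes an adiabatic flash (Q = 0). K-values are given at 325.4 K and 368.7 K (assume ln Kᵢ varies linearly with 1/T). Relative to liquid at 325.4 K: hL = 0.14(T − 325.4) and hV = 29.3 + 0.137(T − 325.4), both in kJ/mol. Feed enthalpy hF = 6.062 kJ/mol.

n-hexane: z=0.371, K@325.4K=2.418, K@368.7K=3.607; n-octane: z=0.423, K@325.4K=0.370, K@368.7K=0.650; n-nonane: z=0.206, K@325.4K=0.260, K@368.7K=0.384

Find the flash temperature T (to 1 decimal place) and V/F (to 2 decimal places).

T = 331.3 K, V/F = 0.18

Adiabatic flash: solve Rachford–Rice at each trial T, then check hF = ψ·hV(T) + (1−ψ)·hL(T).
  T = 325.4 K: K = (2.418, 0.370, 0.260), RR gives ψ = 0.113, H_out = 3.316 kJ/mol
  T = 368.7 K: K = (3.607, 0.650, 0.384), RR gives ψ = 0.583, H_out = 23.060 kJ/mol
  T = 347.0 K: K = (2.989, 0.499, 0.320), RR gives ψ = 0.343, H_out = 13.045 kJ/mol
  T = 336.2 K: K = (2.698, 0.432, 0.289), RR gives ψ = 0.232, H_out = 8.289 kJ/mol
  T = 330.8 K: K = (2.556, 0.400, 0.274), RR gives ψ = 0.174, H_out = 5.851 kJ/mol
  T = 333.5 K: K = (2.626, 0.416, 0.282), RR gives ψ = 0.203, H_out = 7.079 kJ/mol
  T = 332.1 K: K = (2.590, 0.408, 0.278), RR gives ψ = 0.188, H_out = 6.444 kJ/mol
Linear interpolation between T = 330.8 (H_out = 5.851) and T = 332.1 (H_out = 6.444) on hF = 6.062 gives T ≈ 331.3 K, at which ψ = 0.18.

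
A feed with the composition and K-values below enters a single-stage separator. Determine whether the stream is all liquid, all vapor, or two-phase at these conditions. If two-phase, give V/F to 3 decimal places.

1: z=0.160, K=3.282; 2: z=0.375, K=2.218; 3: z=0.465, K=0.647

all vapor

ΣzᵢKᵢ = 1.658; Σzᵢ/Kᵢ = 0.937.
Since Σzᵢ/Kᵢ < 1 the mixture is above its dew point — single vapor phase.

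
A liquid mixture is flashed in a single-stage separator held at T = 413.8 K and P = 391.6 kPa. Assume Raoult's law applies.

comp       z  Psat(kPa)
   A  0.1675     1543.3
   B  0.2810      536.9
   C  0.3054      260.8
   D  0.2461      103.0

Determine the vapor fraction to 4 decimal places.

ψ = 0.3134

Raoult's law: Kᵢ = Pᵢˢᵃᵗ/P = Pᵢˢᵃᵗ/391.6.
  K_A = 1543.3/391.6 = 3.941011, K_B = 536.9/391.6 = 1.371042, K_C = 260.8/391.6 = 0.665986, K_D = 103.0/391.6 = 0.263023
Material balance + equilibrium reduce to Σ zᵢ(Kᵢ−1)/(1+ψ(Kᵢ−1)) = 0.
Check two-phase: ΣzᵢKᵢ = 1.3135 > 1 and Σzᵢ/Kᵢ = 1.6417 > 1, so g(0) = 0.3135 > 0 and g(1) = -0.6417 < 0.
Newton–Raphson from ψ = 0.5:
  ψ = 0.5000: g = -0.12231, g' = -0.6492 → ψ = 0.3116
  ψ = 0.3116: g = 0.00122, g' = -0.6933 → ψ = 0.3134
Converged at ψ = 0.3134.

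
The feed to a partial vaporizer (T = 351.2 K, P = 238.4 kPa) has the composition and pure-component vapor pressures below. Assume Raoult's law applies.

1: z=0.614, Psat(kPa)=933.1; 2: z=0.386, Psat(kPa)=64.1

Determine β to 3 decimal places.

β = 0.707

Raoult's law: Kᵢ = Pᵢˢᵃᵗ/P = Pᵢˢᵃᵗ/238.4.
  K_1 = 933.1/238.4 = 3.91401, K_2 = 64.1/238.4 = 0.26888
Rachford–Rice: g(β) = Σ zᵢ(Kᵢ−1)/(1+β(Kᵢ−1)) = 0.
g(0) = ΣzᵢKᵢ − 1 = 1.507 and g(1) = 1 − Σzᵢ/Kᵢ = -0.592, so a root lies in (0, 1).
Binary case is linear: z₁(K₁−1)(1+β(K₂−1)) + z₂(K₂−1)(1+β(K₁−1)) = 0
⇒ β = [z₁(K₁−1)+z₂(K₂−1)] / [−(K₁−1)(K₂−1)] = 1.5070/2.1305 = 0.707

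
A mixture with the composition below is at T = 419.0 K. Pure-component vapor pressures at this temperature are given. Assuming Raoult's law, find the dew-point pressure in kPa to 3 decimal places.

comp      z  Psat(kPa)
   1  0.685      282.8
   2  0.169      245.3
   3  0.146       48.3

At the dew point ψ → 1, so Σzᵢ/Kᵢ = 1 with Kᵢ = Pᵢˢᵃᵗ/P ⇒ 1/P = Σzᵢ/Pᵢˢᵃᵗ.
1/P = 0.685/282.8 + 0.169/245.3 + 0.146/48.3 = 0.006134 ⇒ P = 163.028 kPa

Pdew = 163.028 kPa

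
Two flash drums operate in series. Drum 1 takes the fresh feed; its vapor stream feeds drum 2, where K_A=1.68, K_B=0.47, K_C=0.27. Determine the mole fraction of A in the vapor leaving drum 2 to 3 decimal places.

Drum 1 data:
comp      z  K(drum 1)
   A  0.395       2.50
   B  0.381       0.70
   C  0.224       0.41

Drum 1:
Rachford–Rice: g(ψ₁) = Σ zᵢ(Kᵢ−1)/(1+ψ₁(Kᵢ−1)) = 0.
g(0) = ΣzᵢKᵢ − 1 = 0.346 and g(1) = 1 − Σzᵢ/Kᵢ = -0.249, so a root lies in (0, 1).
Newton–Raphson from ψ₁ = 0.5:
  ψ₁ = 0.500: g = 0.0166, g' = -0.495 → ψ₁ = 0.534
Converged at ψ₁ = 0.534.
Drum-1 compositions:
  A: x = 0.219, y = 0.548
  B: x = 0.454, y = 0.318
  C: x = 0.327, y = 0.134
Drum-2 feed = drum-1 vapor: z₂ = (0.5484, 0.3176, 0.1341).
Drum 2:
Rachford–Rice: g(ψ₂) = Σ zᵢ(Kᵢ−1)/(1+ψ₂(Kᵢ−1)) = 0.
Feasibility: ΣzᵢKᵢ = 1.107, Σzᵢ/Kᵢ = 1.499 — both > 1, two phases present.
Newton iteration, ψ₂⁰ = 0.5:
  ψ₂ = 0.500: g = -0.1048, g' = -0.484 → ψ₂ = 0.283
  ψ₂ = 0.283: g = -0.0087, g' = -0.415 → ψ₂ = 0.262
Converged at ψ₂ = 0.262.
  A: x = 0.465, y = 0.782
  B: x = 0.369, y = 0.173
  C: x = 0.166, y = 0.045

y_A (drum 2) = 0.782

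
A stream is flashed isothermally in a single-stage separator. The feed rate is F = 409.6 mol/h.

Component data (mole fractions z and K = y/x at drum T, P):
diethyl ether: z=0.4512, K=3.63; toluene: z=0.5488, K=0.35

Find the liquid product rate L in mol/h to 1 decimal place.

L = 210.7 mol/h

Let ψ = V/F and solve Σ zᵢ(Kᵢ−1)/(1+ψ(Kᵢ−1)) = 0.
Check two-phase: ΣzᵢKᵢ = 1.8299 > 1 and Σzᵢ/Kᵢ = 1.6923 > 1, so g(0) = 0.8299 > 0 and g(1) = -0.6923 < 0.
Binary case is linear: z₁(K₁−1)(1+ψ(K₂−1)) + z₂(K₂−1)(1+ψ(K₁−1)) = 0
⇒ ψ = [z₁(K₁−1)+z₂(K₂−1)] / [−(K₁−1)(K₂−1)] = 0.82994/1.70950 = 0.4855
Then V = ψ·F = 0.4855·409.6 = 198.9 mol/h and L = F − V = 210.7 mol/h.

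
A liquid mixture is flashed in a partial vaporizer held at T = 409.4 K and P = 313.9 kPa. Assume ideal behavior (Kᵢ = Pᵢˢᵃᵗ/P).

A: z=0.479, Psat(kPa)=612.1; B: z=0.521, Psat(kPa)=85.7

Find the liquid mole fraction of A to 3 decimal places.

x_A = 0.434

Raoult's law: Kᵢ = Pᵢˢᵃᵗ/P = Pᵢˢᵃᵗ/313.9.
  K_A = 612.1/313.9 = 1.94998, K_B = 85.7/313.9 = 0.27302
Binary case is linear: z₁(K₁−1)(1+V/F(K₂−1)) + z₂(K₂−1)(1+V/F(K₁−1)) = 0
⇒ V/F = [z₁(K₁−1)+z₂(K₂−1)] / [−(K₁−1)(K₂−1)] = 0.0763/0.6906 = 0.110
Compositions from xᵢ = zᵢ/(1+V/F(Kᵢ−1)), yᵢ = Kᵢxᵢ:
  A: x = 0.434, y = 0.845
  B: x = 0.566, y = 0.155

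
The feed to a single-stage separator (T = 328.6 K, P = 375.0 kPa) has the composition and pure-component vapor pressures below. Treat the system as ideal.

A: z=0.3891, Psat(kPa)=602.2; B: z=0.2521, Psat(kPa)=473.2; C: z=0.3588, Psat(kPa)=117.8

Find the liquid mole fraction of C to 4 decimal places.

x_C = 0.4047

Raoult's law: Kᵢ = Pᵢˢᵃᵗ/P = Pᵢˢᵃᵗ/375.0.
  K_A = 602.2/375.0 = 1.605867, K_B = 473.2/375.0 = 1.261867, K_C = 117.8/375.0 = 0.314133
Newton–Raphson from ψ = 0.51:
  ψ = 0.5100: g = -0.14014, g' = -0.4960 → ψ = 0.2275
  ψ = 0.2275: g = -0.02209, g' = -0.3627 → ψ = 0.1666
  ψ = 0.1666: g = -0.00044, g' = -0.3488 → ψ = 0.1653
Converged at ψ = 0.1653.
Compositions from xᵢ = zᵢ/(1+ψ(Kᵢ−1)), yᵢ = Kᵢxᵢ:
  A: x = 0.3537, y = 0.5680
  B: x = 0.2416, y = 0.3049
  C: x = 0.4047, y = 0.1271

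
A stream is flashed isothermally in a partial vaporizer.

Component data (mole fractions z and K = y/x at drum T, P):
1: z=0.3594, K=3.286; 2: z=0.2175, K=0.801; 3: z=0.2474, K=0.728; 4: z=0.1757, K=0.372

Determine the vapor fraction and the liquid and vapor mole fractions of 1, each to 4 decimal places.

ψ = 0.6734, x_1 = 0.1415, y_1 = 0.4651

Newton iteration, ψ⁰ = 0.56:
  ψ = 0.5600: g = 0.06203, g' = -0.5625 → ψ = 0.6703
  ψ = 0.6703: g = 0.00166, g' = -0.5384 → ψ = 0.6734
Converged at ψ = 0.6734.
Compositions from xᵢ = zᵢ/(1+ψ(Kᵢ−1)), yᵢ = Kᵢxᵢ:
  1: x = 0.1415, y = 0.4651
  2: x = 0.2512, y = 0.2012
  3: x = 0.3029, y = 0.2205
  4: x = 0.3044, y = 0.1133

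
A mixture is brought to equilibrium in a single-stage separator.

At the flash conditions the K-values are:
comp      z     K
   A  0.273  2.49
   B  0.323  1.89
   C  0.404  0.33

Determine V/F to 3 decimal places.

V/F = 0.534

Material balance + equilibrium reduce to Σ zᵢ(Kᵢ−1)/(1+V/F(Kᵢ−1)) = 0.
Check two-phase: ΣzᵢKᵢ = 1.424 > 1 and Σzᵢ/Kᵢ = 1.505 > 1, so g(0) = 0.424 > 0 and g(1) = -0.505 < 0.
Newton iteration, V/F⁰ = 0.53:
  V/F = 0.530: g = 0.0029, g' = -0.743 → V/F = 0.534
Converged at V/F = 0.534.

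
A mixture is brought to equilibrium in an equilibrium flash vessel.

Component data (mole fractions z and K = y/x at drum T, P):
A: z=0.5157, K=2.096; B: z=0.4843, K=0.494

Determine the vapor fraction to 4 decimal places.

ψ = 0.5773

Let ψ = V/F and solve Σ zᵢ(Kᵢ−1)/(1+ψ(Kᵢ−1)) = 0.
Check two-phase: ΣzᵢKᵢ = 1.3202 > 1 and Σzᵢ/Kᵢ = 1.2264 > 1, so g(0) = 0.3202 > 0 and g(1) = -0.2264 < 0.
Newton–Raphson from ψ = 0.5:
  ψ = 0.5000: g = 0.03707, g' = -0.4807 → ψ = 0.5771
  ψ = 0.5771: g = 0.00009, g' = -0.4798 → ψ = 0.5773
Converged at ψ = 0.5773.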